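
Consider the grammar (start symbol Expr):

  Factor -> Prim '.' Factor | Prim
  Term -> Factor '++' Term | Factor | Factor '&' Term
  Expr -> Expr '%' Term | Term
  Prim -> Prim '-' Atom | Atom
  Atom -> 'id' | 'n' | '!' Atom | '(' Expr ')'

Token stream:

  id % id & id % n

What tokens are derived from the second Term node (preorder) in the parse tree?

[Expr [Expr [Expr [Term [Factor [Prim [Atom id]]]]] % [Term [Factor [Prim [Atom id]]] & [Term [Factor [Prim [Atom id]]]]]] % [Term [Factor [Prim [Atom n]]]]]

id & id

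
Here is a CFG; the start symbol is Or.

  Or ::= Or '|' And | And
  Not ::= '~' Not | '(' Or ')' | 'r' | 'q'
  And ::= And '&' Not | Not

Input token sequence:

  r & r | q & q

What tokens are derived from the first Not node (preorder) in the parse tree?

r

[Or [Or [And [And [Not r]] & [Not r]]] | [And [And [Not q]] & [Not q]]]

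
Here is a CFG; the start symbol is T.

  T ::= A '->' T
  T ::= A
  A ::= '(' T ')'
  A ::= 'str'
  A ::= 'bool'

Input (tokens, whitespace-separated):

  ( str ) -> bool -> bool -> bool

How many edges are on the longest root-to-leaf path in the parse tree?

[T [A ( [T [A str]] )] -> [T [A bool] -> [T [A bool] -> [T [A bool]]]]]

5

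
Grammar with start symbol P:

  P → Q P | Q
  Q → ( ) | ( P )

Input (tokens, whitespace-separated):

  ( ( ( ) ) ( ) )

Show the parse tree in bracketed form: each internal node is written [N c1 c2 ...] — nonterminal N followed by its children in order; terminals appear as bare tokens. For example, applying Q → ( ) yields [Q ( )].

[P [Q ( [P [Q ( [P [Q ( )]] )] [P [Q ( )]]] )]]

P
Q
( P )
( Q P )
( ( P ) P )
( ( Q ) P )
( ( ( ) ) P )
( ( ( ) ) Q )
( ( ( ) ) ( ) )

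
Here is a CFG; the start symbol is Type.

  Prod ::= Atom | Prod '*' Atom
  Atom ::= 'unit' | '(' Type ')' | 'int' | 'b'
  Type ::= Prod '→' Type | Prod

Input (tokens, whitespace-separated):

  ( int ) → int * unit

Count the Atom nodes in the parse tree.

4

[Type [Prod [Atom ( [Type [Prod [Atom int]]] )]] → [Type [Prod [Prod [Atom int]] * [Atom unit]]]]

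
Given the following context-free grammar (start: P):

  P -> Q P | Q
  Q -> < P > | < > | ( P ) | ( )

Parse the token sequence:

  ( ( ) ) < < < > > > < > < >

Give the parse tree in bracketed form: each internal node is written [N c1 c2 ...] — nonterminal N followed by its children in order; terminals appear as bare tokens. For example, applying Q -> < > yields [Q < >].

P
Q P
( P ) P
( Q ) P
( ( ) ) P
( ( ) ) Q P
( ( ) ) < P > P
( ( ) ) < Q > P
( ( ) ) < < P > > P
( ( ) ) < < Q > > P
( ( ) ) < < < > > > P
( ( ) ) < < < > > > Q P
( ( ) ) < < < > > > < > P
( ( ) ) < < < > > > < > Q
( ( ) ) < < < > > > < > < >

[P [Q ( [P [Q ( )]] )] [P [Q < [P [Q < [P [Q < >]] >]] >] [P [Q < >] [P [Q < >]]]]]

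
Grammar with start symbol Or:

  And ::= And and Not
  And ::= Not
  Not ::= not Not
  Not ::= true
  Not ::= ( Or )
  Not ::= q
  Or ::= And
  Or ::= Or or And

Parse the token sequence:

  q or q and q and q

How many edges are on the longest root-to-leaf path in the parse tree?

[Or [Or [And [Not q]]] or [And [And [And [Not q]] and [Not q]] and [Not q]]]

5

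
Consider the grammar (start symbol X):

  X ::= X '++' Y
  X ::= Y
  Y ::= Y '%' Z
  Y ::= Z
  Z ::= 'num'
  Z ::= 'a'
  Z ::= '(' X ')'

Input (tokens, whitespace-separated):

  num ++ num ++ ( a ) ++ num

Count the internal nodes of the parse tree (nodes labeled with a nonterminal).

15

[X [X [X [X [Y [Z num]]] ++ [Y [Z num]]] ++ [Y [Z ( [X [Y [Z a]]] )]]] ++ [Y [Z num]]]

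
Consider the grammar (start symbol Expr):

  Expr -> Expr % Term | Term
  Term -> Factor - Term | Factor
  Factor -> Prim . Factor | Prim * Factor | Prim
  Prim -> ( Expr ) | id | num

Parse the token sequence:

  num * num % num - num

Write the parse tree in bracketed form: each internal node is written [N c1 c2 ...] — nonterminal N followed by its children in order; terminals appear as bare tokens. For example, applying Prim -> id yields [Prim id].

[Expr [Expr [Term [Factor [Prim num] * [Factor [Prim num]]]]] % [Term [Factor [Prim num]] - [Term [Factor [Prim num]]]]]

Expr
Expr % Term
Term % Term
Factor % Term
Prim * Factor % Term
num * Factor % Term
num * Prim % Term
num * num % Term
num * num % Factor - Term
num * num % Prim - Term
num * num % num - Term
num * num % num - Factor
num * num % num - Prim
num * num % num - num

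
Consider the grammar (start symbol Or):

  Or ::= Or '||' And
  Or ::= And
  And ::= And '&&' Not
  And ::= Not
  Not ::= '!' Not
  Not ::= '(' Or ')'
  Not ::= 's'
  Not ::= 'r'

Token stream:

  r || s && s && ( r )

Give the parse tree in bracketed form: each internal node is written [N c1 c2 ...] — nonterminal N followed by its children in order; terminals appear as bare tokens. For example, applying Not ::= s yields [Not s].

[Or [Or [And [Not r]]] || [And [And [And [Not s]] && [Not s]] && [Not ( [Or [And [Not r]]] )]]]

Or
Or || And
And || And
Not || And
r || And
r || And && Not
r || And && Not && Not
r || Not && Not && Not
r || s && Not && Not
r || s && s && Not
r || s && s && ( Or )
r || s && s && ( And )
r || s && s && ( Not )
r || s && s && ( r )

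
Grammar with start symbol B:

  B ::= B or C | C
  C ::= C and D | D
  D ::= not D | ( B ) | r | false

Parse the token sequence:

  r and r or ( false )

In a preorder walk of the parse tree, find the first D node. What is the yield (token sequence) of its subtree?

r

[B [B [C [C [D r]] and [D r]]] or [C [D ( [B [C [D false]]] )]]]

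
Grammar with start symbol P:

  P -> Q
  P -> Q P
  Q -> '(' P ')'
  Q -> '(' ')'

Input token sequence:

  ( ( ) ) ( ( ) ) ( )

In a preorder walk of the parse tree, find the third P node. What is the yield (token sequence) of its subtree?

( ( ) ) ( )

[P [Q ( [P [Q ( )]] )] [P [Q ( [P [Q ( )]] )] [P [Q ( )]]]]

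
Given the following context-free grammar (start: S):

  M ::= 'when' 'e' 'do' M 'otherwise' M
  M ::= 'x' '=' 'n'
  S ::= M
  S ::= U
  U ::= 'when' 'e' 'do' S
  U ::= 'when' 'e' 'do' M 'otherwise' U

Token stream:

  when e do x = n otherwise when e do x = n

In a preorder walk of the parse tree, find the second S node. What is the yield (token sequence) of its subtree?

[S [U when e do [M x = n] otherwise [U when e do [S [M x = n]]]]]

x = n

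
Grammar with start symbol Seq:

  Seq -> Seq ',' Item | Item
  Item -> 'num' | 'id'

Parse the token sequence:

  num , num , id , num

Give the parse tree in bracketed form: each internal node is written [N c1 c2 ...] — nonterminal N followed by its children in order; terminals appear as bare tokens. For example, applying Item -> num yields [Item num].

Seq
Seq , Item
Seq , Item , Item
Seq , Item , Item , Item
Item , Item , Item , Item
num , Item , Item , Item
num , num , Item , Item
num , num , id , Item
num , num , id , num

[Seq [Seq [Seq [Seq [Item num]] , [Item num]] , [Item id]] , [Item num]]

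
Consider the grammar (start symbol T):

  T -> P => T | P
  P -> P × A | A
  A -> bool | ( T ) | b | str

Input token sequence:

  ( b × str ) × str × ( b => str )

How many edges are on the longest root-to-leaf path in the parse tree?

9

[T [P [P [P [A ( [T [P [P [A b]] × [A str]]] )]] × [A str]] × [A ( [T [P [A b]] => [T [P [A str]]]] )]]]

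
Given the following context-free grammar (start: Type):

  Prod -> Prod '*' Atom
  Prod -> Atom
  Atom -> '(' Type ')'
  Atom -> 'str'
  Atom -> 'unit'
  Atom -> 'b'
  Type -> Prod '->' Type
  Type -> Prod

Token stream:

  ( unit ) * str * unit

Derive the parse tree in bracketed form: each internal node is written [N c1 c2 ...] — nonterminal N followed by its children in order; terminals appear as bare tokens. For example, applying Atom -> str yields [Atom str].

[Type [Prod [Prod [Prod [Atom ( [Type [Prod [Atom unit]]] )]] * [Atom str]] * [Atom unit]]]

Type
Prod
Prod * Atom
Prod * Atom * Atom
Atom * Atom * Atom
( Type ) * Atom * Atom
( Prod ) * Atom * Atom
( Atom ) * Atom * Atom
( unit ) * Atom * Atom
( unit ) * str * Atom
( unit ) * str * unit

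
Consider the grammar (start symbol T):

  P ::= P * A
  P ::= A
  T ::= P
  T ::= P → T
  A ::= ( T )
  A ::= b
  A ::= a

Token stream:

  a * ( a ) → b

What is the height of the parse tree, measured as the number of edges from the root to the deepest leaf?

[T [P [P [A a]] * [A ( [T [P [A a]]] )]] → [T [P [A b]]]]

6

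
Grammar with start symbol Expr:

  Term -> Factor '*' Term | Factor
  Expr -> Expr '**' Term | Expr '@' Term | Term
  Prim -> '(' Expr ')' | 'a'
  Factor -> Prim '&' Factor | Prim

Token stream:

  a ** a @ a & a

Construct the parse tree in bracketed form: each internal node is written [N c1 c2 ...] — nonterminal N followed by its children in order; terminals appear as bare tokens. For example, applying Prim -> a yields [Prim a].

Expr
Expr @ Term
Expr ** Term @ Term
Term ** Term @ Term
Factor ** Term @ Term
Prim ** Term @ Term
a ** Term @ Term
a ** Factor @ Term
a ** Prim @ Term
a ** a @ Term
a ** a @ Factor
a ** a @ Prim & Factor
a ** a @ a & Factor
a ** a @ a & Prim
a ** a @ a & a

[Expr [Expr [Expr [Term [Factor [Prim a]]]] ** [Term [Factor [Prim a]]]] @ [Term [Factor [Prim a] & [Factor [Prim a]]]]]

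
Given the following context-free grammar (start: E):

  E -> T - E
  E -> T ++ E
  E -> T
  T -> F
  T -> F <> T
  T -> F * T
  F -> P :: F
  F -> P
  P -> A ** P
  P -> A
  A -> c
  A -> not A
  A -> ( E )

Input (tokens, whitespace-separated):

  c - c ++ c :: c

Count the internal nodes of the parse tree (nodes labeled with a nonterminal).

18

[E [T [F [P [A c]]]] - [E [T [F [P [A c]]]] ++ [E [T [F [P [A c]] :: [F [P [A c]]]]]]]]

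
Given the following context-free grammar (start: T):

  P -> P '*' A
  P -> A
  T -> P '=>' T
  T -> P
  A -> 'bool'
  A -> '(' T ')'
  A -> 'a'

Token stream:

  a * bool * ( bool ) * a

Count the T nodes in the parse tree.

2

[T [P [P [P [P [A a]] * [A bool]] * [A ( [T [P [A bool]]] )]] * [A a]]]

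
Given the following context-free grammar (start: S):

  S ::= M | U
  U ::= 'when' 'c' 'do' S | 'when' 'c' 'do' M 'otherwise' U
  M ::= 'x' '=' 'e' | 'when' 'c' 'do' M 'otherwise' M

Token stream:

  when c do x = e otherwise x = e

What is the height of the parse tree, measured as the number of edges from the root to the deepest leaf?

[S [M when c do [M x = e] otherwise [M x = e]]]

3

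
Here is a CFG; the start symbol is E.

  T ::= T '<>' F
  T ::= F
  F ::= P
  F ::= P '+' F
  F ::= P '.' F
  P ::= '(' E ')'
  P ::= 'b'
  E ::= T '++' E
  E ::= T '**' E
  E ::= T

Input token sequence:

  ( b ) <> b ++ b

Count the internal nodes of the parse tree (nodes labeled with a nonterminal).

15

[E [T [T [F [P ( [E [T [F [P b]]]] )]]] <> [F [P b]]] ++ [E [T [F [P b]]]]]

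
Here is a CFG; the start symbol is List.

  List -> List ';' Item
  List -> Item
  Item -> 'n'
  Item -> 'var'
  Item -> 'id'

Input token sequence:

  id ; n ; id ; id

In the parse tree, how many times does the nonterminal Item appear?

4

[List [List [List [List [Item id]] ; [Item n]] ; [Item id]] ; [Item id]]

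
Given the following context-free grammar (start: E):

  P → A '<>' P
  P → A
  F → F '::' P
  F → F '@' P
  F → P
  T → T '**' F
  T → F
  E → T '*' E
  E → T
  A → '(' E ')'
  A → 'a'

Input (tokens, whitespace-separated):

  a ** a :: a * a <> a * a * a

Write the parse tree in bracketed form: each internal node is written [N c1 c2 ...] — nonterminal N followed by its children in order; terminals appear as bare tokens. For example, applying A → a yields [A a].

[E [T [T [F [P [A a]]]] ** [F [F [P [A a]]] :: [P [A a]]]] * [E [T [F [P [A a] <> [P [A a]]]]] * [E [T [F [P [A a]]]] * [E [T [F [P [A a]]]]]]]]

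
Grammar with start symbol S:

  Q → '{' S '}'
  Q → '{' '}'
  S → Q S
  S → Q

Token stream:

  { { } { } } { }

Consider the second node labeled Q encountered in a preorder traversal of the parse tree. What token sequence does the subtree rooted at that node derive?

{ }

[S [Q { [S [Q { }] [S [Q { }]]] }] [S [Q { }]]]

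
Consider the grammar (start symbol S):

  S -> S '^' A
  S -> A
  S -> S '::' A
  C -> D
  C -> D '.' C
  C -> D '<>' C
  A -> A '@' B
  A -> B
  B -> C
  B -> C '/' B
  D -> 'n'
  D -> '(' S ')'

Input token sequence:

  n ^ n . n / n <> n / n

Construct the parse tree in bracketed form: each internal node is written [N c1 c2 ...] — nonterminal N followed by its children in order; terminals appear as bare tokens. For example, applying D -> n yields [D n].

[S [S [A [B [C [D n]]]]] ^ [A [B [C [D n] . [C [D n]]] / [B [C [D n] <> [C [D n]]] / [B [C [D n]]]]]]]

S
S ^ A
A ^ A
B ^ A
C ^ A
D ^ A
n ^ A
n ^ B
n ^ C / B
n ^ D . C / B
n ^ n . C / B
n ^ n . D / B
n ^ n . n / B
n ^ n . n / C / B
n ^ n . n / D <> C / B
n ^ n . n / n <> C / B
n ^ n . n / n <> D / B
n ^ n . n / n <> n / B
n ^ n . n / n <> n / C
n ^ n . n / n <> n / D
n ^ n . n / n <> n / n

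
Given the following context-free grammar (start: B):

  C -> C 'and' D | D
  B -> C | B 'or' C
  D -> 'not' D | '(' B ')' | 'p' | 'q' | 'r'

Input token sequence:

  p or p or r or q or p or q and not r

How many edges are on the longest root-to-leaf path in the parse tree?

[B [B [B [B [B [B [C [D p]]] or [C [D p]]] or [C [D r]]] or [C [D q]]] or [C [D p]]] or [C [C [D q]] and [D not [D r]]]]

8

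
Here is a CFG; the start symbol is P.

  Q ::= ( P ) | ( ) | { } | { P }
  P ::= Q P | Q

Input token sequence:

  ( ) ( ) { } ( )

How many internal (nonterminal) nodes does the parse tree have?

8

[P [Q ( )] [P [Q ( )] [P [Q { }] [P [Q ( )]]]]]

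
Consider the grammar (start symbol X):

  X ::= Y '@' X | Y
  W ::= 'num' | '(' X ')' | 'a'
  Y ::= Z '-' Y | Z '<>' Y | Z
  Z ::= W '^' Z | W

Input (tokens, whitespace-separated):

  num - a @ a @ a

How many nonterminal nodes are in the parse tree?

[X [Y [Z [W num]] - [Y [Z [W a]]]] @ [X [Y [Z [W a]]] @ [X [Y [Z [W a]]]]]]

15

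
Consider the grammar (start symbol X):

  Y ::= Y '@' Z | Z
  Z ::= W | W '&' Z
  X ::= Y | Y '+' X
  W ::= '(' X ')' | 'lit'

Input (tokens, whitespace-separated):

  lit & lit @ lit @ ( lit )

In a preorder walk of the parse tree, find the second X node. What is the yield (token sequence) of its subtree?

[X [Y [Y [Y [Z [W lit] & [Z [W lit]]]] @ [Z [W lit]]] @ [Z [W ( [X [Y [Z [W lit]]]] )]]]]

lit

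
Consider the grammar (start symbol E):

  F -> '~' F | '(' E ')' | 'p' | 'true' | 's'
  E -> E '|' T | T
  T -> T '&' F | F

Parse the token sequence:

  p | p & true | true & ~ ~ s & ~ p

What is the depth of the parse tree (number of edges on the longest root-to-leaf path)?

[E [E [E [T [F p]]] | [T [T [F p]] & [F true]]] | [T [T [T [F true]] & [F ~ [F ~ [F s]]]] & [F ~ [F p]]]]

6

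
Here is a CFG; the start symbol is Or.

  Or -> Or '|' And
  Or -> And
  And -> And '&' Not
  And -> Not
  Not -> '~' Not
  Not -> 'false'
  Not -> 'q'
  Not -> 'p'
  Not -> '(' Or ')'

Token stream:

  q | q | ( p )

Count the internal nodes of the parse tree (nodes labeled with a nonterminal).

12

[Or [Or [Or [And [Not q]]] | [And [Not q]]] | [And [Not ( [Or [And [Not p]]] )]]]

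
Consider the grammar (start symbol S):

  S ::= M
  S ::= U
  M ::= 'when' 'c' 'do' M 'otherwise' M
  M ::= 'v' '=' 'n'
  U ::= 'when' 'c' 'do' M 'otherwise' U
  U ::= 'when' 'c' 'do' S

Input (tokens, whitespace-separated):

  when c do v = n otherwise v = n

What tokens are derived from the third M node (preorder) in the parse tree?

[S [M when c do [M v = n] otherwise [M v = n]]]

v = n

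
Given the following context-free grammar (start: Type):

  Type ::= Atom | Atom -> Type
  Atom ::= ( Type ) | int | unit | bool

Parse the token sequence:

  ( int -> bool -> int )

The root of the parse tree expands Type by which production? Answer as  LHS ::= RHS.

[Type [Atom ( [Type [Atom int] -> [Type [Atom bool] -> [Type [Atom int]]]] )]]

Type ::= Atom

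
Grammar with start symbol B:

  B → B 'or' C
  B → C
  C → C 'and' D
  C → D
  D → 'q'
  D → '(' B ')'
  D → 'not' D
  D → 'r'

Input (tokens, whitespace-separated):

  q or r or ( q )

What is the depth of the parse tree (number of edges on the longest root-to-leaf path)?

6

[B [B [B [C [D q]]] or [C [D r]]] or [C [D ( [B [C [D q]]] )]]]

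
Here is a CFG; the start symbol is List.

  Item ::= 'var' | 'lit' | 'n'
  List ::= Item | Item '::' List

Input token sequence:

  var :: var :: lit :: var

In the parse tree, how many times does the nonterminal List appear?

[List [Item var] :: [List [Item var] :: [List [Item lit] :: [List [Item var]]]]]

4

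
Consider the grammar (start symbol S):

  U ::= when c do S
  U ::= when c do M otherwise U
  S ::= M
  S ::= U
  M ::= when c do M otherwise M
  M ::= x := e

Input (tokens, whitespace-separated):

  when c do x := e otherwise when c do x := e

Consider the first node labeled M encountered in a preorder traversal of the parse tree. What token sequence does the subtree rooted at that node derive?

x := e

[S [U when c do [M x := e] otherwise [U when c do [S [M x := e]]]]]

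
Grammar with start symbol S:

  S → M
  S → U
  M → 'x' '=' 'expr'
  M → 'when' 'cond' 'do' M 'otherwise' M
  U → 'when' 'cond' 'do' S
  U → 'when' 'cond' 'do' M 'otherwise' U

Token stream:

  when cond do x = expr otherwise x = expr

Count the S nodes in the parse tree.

[S [M when cond do [M x = expr] otherwise [M x = expr]]]

1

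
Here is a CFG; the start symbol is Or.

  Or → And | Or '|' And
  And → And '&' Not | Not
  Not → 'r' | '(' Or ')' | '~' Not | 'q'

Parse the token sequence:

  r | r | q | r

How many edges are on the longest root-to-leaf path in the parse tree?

[Or [Or [Or [Or [And [Not r]]] | [And [Not r]]] | [And [Not q]]] | [And [Not r]]]

6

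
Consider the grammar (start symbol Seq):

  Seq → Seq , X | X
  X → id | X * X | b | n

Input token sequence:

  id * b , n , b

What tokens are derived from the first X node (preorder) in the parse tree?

[Seq [Seq [Seq [X [X id] * [X b]]] , [X n]] , [X b]]

id * b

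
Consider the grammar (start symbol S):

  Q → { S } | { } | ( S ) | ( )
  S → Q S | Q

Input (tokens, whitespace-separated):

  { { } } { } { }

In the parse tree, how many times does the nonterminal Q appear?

[S [Q { [S [Q { }]] }] [S [Q { }] [S [Q { }]]]]

4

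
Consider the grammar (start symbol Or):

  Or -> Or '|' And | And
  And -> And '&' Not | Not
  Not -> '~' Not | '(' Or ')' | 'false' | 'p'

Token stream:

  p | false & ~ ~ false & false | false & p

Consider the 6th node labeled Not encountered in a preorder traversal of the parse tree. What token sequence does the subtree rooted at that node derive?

false

[Or [Or [Or [And [Not p]]] | [And [And [And [Not false]] & [Not ~ [Not ~ [Not false]]]] & [Not false]]] | [And [And [Not false]] & [Not p]]]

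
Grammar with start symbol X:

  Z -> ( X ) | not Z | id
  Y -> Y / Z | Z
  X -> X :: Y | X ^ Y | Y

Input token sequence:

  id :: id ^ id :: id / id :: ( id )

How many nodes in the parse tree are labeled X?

[X [X [X [X [X [Y [Z id]]] :: [Y [Z id]]] ^ [Y [Z id]]] :: [Y [Y [Z id]] / [Z id]]] :: [Y [Z ( [X [Y [Z id]]] )]]]

6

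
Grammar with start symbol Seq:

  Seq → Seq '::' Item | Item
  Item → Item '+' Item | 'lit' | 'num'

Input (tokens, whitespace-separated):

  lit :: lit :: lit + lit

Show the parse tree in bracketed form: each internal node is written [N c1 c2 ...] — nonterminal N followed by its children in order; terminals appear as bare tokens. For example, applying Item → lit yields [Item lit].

Seq
Seq :: Item
Seq :: Item :: Item
Item :: Item :: Item
lit :: Item :: Item
lit :: lit :: Item
lit :: lit :: Item + Item
lit :: lit :: lit + Item
lit :: lit :: lit + lit

[Seq [Seq [Seq [Item lit]] :: [Item lit]] :: [Item [Item lit] + [Item lit]]]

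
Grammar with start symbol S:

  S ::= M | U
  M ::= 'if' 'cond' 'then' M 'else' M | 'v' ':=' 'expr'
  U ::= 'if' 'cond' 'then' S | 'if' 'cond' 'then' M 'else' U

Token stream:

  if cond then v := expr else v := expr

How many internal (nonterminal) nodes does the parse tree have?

[S [M if cond then [M v := expr] else [M v := expr]]]

4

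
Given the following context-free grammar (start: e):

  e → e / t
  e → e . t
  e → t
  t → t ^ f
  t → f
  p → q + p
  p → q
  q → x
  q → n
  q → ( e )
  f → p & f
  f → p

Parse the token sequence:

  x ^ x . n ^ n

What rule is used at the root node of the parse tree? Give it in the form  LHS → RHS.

[e [e [t [t [f [p [q x]]]] ^ [f [p [q x]]]]] . [t [t [f [p [q n]]]] ^ [f [p [q n]]]]]

e → e . t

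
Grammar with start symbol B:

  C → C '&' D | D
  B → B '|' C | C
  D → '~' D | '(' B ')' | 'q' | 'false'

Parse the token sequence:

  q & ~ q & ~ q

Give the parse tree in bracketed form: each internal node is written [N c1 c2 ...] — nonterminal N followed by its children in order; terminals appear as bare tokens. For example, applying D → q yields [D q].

[B [C [C [C [D q]] & [D ~ [D q]]] & [D ~ [D q]]]]

B
C
C & D
C & D & D
D & D & D
q & D & D
q & ~ D & D
q & ~ q & D
q & ~ q & ~ D
q & ~ q & ~ q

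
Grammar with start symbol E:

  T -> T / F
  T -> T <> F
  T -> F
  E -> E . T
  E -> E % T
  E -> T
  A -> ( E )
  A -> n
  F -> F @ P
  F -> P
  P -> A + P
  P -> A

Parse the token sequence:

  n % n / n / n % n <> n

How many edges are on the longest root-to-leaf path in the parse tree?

8

[E [E [E [T [F [P [A n]]]]] % [T [T [T [F [P [A n]]]] / [F [P [A n]]]] / [F [P [A n]]]]] % [T [T [F [P [A n]]]] <> [F [P [A n]]]]]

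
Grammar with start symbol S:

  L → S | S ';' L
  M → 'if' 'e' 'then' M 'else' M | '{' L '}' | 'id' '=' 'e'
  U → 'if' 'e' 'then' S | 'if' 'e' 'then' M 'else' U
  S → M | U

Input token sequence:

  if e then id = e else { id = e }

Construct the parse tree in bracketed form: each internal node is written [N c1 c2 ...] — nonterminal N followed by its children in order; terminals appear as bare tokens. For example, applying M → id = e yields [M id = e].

S
M
if e then M else M
if e then id = e else M
if e then id = e else { L }
if e then id = e else { S }
if e then id = e else { M }
if e then id = e else { id = e }

[S [M if e then [M id = e] else [M { [L [S [M id = e]]] }]]]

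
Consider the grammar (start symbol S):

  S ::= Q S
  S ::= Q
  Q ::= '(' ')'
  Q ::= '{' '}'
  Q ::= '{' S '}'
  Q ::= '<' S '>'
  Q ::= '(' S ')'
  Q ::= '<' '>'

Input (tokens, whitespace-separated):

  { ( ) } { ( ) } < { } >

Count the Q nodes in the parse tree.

[S [Q { [S [Q ( )]] }] [S [Q { [S [Q ( )]] }] [S [Q < [S [Q { }]] >]]]]

6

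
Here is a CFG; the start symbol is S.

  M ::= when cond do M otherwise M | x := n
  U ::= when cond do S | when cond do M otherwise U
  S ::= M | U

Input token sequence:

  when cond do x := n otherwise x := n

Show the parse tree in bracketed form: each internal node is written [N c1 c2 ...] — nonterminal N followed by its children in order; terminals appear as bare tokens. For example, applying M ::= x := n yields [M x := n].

S
M
when cond do M otherwise M
when cond do x := n otherwise M
when cond do x := n otherwise x := n

[S [M when cond do [M x := n] otherwise [M x := n]]]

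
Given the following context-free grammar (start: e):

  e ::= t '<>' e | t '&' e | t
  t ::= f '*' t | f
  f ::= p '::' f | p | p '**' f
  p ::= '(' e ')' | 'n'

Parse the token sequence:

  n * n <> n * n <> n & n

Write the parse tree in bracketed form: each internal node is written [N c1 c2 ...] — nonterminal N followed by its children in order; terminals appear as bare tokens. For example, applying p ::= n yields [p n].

[e [t [f [p n]] * [t [f [p n]]]] <> [e [t [f [p n]] * [t [f [p n]]]] <> [e [t [f [p n]]] & [e [t [f [p n]]]]]]]

e
t <> e
f * t <> e
p * t <> e
n * t <> e
n * f <> e
n * p <> e
n * n <> e
n * n <> t <> e
n * n <> f * t <> e
n * n <> p * t <> e
n * n <> n * t <> e
n * n <> n * f <> e
n * n <> n * p <> e
n * n <> n * n <> e
n * n <> n * n <> t & e
n * n <> n * n <> f & e
n * n <> n * n <> p & e
n * n <> n * n <> n & e
n * n <> n * n <> n & t
n * n <> n * n <> n & f
n * n <> n * n <> n & p
n * n <> n * n <> n & n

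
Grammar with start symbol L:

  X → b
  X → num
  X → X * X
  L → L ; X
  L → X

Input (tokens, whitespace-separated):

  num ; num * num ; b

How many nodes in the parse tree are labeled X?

[L [L [L [X num]] ; [X [X num] * [X num]]] ; [X b]]

5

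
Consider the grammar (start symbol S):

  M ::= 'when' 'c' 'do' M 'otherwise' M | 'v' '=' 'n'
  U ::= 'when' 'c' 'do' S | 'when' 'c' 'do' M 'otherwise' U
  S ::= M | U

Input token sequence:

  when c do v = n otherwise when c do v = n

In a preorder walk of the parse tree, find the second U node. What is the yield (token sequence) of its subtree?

[S [U when c do [M v = n] otherwise [U when c do [S [M v = n]]]]]

when c do v = n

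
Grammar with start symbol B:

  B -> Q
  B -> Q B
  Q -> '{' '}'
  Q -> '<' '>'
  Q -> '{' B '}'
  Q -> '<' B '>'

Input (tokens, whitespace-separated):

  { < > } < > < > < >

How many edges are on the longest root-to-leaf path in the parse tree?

5

[B [Q { [B [Q < >]] }] [B [Q < >] [B [Q < >] [B [Q < >]]]]]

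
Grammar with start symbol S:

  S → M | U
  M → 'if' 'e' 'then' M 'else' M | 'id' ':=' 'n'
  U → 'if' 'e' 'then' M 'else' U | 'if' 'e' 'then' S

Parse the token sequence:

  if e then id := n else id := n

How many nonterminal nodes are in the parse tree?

4

[S [M if e then [M id := n] else [M id := n]]]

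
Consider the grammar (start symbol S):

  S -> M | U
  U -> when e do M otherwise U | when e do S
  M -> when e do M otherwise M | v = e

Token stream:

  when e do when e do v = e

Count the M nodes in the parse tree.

1

[S [U when e do [S [U when e do [S [M v = e]]]]]]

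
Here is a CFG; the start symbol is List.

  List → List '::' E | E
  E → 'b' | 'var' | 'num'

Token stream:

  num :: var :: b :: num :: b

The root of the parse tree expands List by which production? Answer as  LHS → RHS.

[List [List [List [List [List [E num]] :: [E var]] :: [E b]] :: [E num]] :: [E b]]

List → List '::' E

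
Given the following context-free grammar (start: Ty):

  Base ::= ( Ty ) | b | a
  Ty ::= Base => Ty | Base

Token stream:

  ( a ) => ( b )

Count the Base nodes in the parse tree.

[Ty [Base ( [Ty [Base a]] )] => [Ty [Base ( [Ty [Base b]] )]]]

4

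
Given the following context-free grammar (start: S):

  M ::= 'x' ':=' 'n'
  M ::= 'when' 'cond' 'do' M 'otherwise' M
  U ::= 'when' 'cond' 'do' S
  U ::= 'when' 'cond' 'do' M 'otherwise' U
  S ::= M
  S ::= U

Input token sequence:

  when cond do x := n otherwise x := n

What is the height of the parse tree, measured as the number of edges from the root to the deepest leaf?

3

[S [M when cond do [M x := n] otherwise [M x := n]]]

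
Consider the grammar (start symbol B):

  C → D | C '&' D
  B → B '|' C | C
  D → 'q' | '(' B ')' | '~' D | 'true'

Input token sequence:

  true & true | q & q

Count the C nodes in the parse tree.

4

[B [B [C [C [D true]] & [D true]]] | [C [C [D q]] & [D q]]]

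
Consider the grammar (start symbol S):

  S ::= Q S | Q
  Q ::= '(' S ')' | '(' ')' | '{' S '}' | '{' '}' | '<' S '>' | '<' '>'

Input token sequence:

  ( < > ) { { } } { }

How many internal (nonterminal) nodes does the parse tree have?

10

[S [Q ( [S [Q < >]] )] [S [Q { [S [Q { }]] }] [S [Q { }]]]]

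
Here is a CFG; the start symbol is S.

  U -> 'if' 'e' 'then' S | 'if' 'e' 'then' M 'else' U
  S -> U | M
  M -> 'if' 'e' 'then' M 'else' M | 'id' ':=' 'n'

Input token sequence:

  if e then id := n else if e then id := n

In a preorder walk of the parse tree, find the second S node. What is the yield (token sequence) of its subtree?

id := n

[S [U if e then [M id := n] else [U if e then [S [M id := n]]]]]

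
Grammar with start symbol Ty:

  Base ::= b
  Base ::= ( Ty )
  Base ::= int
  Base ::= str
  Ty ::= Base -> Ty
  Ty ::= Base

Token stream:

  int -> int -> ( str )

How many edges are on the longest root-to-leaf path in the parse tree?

[Ty [Base int] -> [Ty [Base int] -> [Ty [Base ( [Ty [Base str]] )]]]]

6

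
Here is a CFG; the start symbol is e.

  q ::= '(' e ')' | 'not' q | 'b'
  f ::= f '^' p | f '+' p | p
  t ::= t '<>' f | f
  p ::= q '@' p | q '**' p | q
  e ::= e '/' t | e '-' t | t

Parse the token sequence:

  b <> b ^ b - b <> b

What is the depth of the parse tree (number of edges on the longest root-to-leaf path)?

7

[e [e [t [t [f [p [q b]]]] <> [f [f [p [q b]]] ^ [p [q b]]]]] - [t [t [f [p [q b]]]] <> [f [p [q b]]]]]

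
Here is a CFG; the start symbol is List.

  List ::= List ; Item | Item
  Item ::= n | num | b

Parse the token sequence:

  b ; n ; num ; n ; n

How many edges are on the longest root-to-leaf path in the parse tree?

6

[List [List [List [List [List [Item b]] ; [Item n]] ; [Item num]] ; [Item n]] ; [Item n]]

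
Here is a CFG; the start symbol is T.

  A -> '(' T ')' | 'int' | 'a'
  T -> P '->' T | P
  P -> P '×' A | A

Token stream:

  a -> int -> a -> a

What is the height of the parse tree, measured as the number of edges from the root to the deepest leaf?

[T [P [A a]] -> [T [P [A int]] -> [T [P [A a]] -> [T [P [A a]]]]]]

6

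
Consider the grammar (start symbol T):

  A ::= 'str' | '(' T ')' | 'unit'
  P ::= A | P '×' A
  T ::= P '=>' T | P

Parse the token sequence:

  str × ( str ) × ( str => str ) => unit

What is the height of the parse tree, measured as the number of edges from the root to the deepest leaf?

7

[T [P [P [P [A str]] × [A ( [T [P [A str]]] )]] × [A ( [T [P [A str]] => [T [P [A str]]]] )]] => [T [P [A unit]]]]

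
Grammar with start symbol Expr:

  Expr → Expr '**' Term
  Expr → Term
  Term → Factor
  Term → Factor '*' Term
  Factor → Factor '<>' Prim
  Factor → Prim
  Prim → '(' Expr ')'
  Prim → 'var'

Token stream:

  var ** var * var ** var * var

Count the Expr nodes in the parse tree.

3

[Expr [Expr [Expr [Term [Factor [Prim var]]]] ** [Term [Factor [Prim var]] * [Term [Factor [Prim var]]]]] ** [Term [Factor [Prim var]] * [Term [Factor [Prim var]]]]]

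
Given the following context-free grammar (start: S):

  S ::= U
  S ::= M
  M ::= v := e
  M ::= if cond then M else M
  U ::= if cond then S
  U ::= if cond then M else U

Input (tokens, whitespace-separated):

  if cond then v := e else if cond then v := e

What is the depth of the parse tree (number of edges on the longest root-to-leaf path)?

[S [U if cond then [M v := e] else [U if cond then [S [M v := e]]]]]

5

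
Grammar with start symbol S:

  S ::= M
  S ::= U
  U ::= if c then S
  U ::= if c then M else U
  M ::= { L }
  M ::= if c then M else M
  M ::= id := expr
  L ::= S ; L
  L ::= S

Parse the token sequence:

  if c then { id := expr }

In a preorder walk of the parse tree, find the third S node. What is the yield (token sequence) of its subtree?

[S [U if c then [S [M { [L [S [M id := expr]]] }]]]]

id := expr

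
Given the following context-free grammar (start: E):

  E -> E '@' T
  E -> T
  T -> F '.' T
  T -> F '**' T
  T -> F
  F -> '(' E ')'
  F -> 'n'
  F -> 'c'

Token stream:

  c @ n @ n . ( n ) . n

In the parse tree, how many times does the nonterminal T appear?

[E [E [E [T [F c]]] @ [T [F n]]] @ [T [F n] . [T [F ( [E [T [F n]]] )] . [T [F n]]]]]

6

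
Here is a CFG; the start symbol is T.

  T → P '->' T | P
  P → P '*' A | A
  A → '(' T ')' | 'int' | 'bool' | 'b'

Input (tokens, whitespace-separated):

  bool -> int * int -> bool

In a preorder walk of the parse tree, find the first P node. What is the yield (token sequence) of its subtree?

bool

[T [P [A bool]] -> [T [P [P [A int]] * [A int]] -> [T [P [A bool]]]]]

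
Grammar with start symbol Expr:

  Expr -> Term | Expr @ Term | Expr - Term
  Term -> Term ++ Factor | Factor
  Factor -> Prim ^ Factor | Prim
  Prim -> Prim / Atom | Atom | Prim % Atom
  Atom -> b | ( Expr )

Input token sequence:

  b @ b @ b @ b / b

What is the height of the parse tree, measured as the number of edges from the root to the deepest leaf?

[Expr [Expr [Expr [Expr [Term [Factor [Prim [Atom b]]]]] @ [Term [Factor [Prim [Atom b]]]]] @ [Term [Factor [Prim [Atom b]]]]] @ [Term [Factor [Prim [Prim [Atom b]] / [Atom b]]]]]

8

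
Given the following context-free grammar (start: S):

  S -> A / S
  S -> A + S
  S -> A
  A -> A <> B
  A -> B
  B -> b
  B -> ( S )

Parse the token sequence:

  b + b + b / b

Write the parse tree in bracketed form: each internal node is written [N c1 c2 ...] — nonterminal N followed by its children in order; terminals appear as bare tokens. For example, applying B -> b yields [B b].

[S [A [B b]] + [S [A [B b]] + [S [A [B b]] / [S [A [B b]]]]]]

S
A + S
B + S
b + S
b + A + S
b + B + S
b + b + S
b + b + A / S
b + b + B / S
b + b + b / S
b + b + b / A
b + b + b / B
b + b + b / b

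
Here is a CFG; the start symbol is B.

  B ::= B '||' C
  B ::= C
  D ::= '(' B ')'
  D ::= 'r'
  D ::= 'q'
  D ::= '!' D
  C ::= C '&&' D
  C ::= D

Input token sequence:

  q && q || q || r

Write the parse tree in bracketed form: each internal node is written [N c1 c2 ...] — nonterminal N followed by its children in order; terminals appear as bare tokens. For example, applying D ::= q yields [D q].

[B [B [B [C [C [D q]] && [D q]]] || [C [D q]]] || [C [D r]]]

B
B || C
B || C || C
C || C || C
C && D || C || C
D && D || C || C
q && D || C || C
q && q || C || C
q && q || D || C
q && q || q || C
q && q || q || D
q && q || q || r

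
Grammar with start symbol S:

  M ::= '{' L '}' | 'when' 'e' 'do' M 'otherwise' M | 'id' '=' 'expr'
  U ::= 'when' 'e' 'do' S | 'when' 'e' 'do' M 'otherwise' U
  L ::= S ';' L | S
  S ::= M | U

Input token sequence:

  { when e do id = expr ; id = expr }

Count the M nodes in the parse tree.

3

[S [M { [L [S [U when e do [S [M id = expr]]]] ; [L [S [M id = expr]]]] }]]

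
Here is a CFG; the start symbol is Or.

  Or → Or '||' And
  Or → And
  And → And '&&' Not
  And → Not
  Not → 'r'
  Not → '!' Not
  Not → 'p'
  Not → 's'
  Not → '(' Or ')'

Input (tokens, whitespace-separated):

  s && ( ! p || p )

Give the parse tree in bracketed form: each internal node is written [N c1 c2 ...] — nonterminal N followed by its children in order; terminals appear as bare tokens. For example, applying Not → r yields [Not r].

[Or [And [And [Not s]] && [Not ( [Or [Or [And [Not ! [Not p]]]] || [And [Not p]]] )]]]

Or
And
And && Not
Not && Not
s && Not
s && ( Or )
s && ( Or || And )
s && ( And || And )
s && ( Not || And )
s && ( ! Not || And )
s && ( ! p || And )
s && ( ! p || Not )
s && ( ! p || p )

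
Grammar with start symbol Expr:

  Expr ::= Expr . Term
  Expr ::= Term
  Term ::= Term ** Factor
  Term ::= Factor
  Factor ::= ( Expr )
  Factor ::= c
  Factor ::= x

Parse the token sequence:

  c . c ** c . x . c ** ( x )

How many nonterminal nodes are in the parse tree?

19

[Expr [Expr [Expr [Expr [Term [Factor c]]] . [Term [Term [Factor c]] ** [Factor c]]] . [Term [Factor x]]] . [Term [Term [Factor c]] ** [Factor ( [Expr [Term [Factor x]]] )]]]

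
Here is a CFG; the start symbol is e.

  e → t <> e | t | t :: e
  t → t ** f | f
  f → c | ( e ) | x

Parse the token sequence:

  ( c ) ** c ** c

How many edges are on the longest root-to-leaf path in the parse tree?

[e [t [t [t [f ( [e [t [f c]]] )]] ** [f c]] ** [f c]]]

8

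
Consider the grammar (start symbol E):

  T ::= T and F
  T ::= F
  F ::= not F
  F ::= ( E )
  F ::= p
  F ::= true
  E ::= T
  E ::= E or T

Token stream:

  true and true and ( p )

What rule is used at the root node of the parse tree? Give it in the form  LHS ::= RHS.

E ::= T

[E [T [T [T [F true]] and [F true]] and [F ( [E [T [F p]]] )]]]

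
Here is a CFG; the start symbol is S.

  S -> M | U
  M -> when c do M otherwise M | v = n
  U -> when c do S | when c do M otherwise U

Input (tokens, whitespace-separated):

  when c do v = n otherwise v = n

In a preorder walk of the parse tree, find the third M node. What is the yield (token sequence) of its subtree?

v = n

[S [M when c do [M v = n] otherwise [M v = n]]]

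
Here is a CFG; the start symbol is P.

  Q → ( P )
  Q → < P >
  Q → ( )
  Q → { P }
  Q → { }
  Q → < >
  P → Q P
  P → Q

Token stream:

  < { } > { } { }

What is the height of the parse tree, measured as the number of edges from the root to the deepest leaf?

4

[P [Q < [P [Q { }]] >] [P [Q { }] [P [Q { }]]]]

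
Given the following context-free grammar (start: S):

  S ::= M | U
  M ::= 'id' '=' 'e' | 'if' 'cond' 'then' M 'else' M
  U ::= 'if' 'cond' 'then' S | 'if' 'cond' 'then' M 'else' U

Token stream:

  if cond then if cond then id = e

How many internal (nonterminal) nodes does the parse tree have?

6

[S [U if cond then [S [U if cond then [S [M id = e]]]]]]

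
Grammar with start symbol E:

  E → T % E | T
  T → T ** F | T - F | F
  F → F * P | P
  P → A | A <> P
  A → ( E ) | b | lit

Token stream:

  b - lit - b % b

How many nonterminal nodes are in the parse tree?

[E [T [T [T [F [P [A b]]]] - [F [P [A lit]]]] - [F [P [A b]]]] % [E [T [F [P [A b]]]]]]

18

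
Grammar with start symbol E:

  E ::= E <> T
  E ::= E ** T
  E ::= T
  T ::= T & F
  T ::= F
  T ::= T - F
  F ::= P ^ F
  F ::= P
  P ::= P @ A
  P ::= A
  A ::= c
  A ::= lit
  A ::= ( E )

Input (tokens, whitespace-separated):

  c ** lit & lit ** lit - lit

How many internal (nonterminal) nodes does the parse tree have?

23

[E [E [E [T [F [P [A c]]]]] ** [T [T [F [P [A lit]]]] & [F [P [A lit]]]]] ** [T [T [F [P [A lit]]]] - [F [P [A lit]]]]]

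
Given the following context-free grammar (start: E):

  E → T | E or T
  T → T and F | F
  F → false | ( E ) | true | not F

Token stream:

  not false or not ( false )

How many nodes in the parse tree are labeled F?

[E [E [T [F not [F false]]]] or [T [F not [F ( [E [T [F false]]] )]]]]

5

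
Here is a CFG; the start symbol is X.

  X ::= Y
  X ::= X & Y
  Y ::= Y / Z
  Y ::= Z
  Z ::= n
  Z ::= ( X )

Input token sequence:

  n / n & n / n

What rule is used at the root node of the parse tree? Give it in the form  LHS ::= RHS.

[X [X [Y [Y [Z n]] / [Z n]]] & [Y [Y [Z n]] / [Z n]]]

X ::= X & Y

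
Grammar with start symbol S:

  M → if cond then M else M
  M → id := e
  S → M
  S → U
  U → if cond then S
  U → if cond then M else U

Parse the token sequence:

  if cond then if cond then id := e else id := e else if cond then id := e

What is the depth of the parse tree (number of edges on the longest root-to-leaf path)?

[S [U if cond then [M if cond then [M id := e] else [M id := e]] else [U if cond then [S [M id := e]]]]]

5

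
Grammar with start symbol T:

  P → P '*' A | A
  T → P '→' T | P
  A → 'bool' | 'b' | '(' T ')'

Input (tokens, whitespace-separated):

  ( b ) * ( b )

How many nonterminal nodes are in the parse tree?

11

[T [P [P [A ( [T [P [A b]]] )]] * [A ( [T [P [A b]]] )]]]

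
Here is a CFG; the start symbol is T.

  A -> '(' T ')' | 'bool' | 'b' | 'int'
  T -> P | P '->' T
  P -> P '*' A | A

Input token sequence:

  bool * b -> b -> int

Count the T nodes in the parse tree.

3

[T [P [P [A bool]] * [A b]] -> [T [P [A b]] -> [T [P [A int]]]]]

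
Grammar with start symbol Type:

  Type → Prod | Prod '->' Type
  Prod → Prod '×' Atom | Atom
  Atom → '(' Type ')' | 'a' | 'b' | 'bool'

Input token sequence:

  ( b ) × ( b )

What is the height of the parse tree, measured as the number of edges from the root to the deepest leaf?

[Type [Prod [Prod [Atom ( [Type [Prod [Atom b]]] )]] × [Atom ( [Type [Prod [Atom b]]] )]]]

7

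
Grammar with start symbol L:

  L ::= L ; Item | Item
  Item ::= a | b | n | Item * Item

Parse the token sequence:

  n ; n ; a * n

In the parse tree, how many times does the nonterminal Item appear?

[L [L [L [Item n]] ; [Item n]] ; [Item [Item a] * [Item n]]]

5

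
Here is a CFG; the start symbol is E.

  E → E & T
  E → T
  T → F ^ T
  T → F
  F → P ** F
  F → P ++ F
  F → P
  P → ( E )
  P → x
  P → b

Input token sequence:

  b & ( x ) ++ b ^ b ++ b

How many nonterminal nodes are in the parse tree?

[E [E [T [F [P b]]]] & [T [F [P ( [E [T [F [P x]]]] )] ++ [F [P b]]] ^ [T [F [P b] ++ [F [P b]]]]]]

19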